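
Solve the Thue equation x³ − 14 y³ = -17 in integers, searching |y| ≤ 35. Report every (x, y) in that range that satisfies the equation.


The equation is x³ - 14y³ = -17. For fixed y, x³ = 14·y³ − 17, so a solution requires the RHS to be a perfect cube.
Strategy: iterate y from -35 to 35, compute RHS = 14·y³ − 17, and check whether it is a (positive or negative) perfect cube.
Check small values of y:
  y = 0: RHS = -17 is not a perfect cube.
  y = 1: RHS = -3 is not a perfect cube.
  y = -1: RHS = -31 is not a perfect cube.
  y = 2: RHS = 95 is not a perfect cube.
  y = -2: RHS = -129 is not a perfect cube.
  y = 3: RHS = 361 is not a perfect cube.
  y = -3: RHS = -395 is not a perfect cube.
Continuing the search up to |y| = 35 finds no solutions either.
No (x, y) in the scanned range satisfies the equation.

No integer solutions with |y| ≤ 35.


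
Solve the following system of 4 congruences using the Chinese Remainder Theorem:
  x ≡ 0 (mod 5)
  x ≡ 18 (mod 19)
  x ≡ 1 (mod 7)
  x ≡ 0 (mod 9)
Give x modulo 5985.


Product of moduli M = 5 · 19 · 7 · 9 = 5985.
Merge one congruence at a time:
  Start: x ≡ 0 (mod 5).
  Combine with x ≡ 18 (mod 19); new modulus lcm = 95.
    Write x = 0 + 5·t and substitute into x ≡ 18 (mod 19): 5·t ≡ 18 − 0 = 18 (mod 19).
    The inverse of 5 mod 19 is 4 (since 5·4 = 20 = 1·19 + 1), so t ≡ 4·18 = 72 ≡ 15 (mod 19).
    Then x = 0 + 5·15 = 75, valid modulo lcm(5, 19) = 95: x ≡ 75 (mod 95).
  Combine with x ≡ 1 (mod 7); new modulus lcm = 665.
    Write x = 75 + 95·t and substitute into x ≡ 1 (mod 7): 95·t ≡ 1 − 75 = -74 (mod 7).
    Reduce coefficients mod 7: 4·t ≡ 3 (mod 7).
    The inverse of 4 mod 7 is 2 (since 4·2 = 8 = 1·7 + 1), so t ≡ 2·3 = 6 ≡ 6 (mod 7).
    Then x = 75 + 95·6 = 645, valid modulo lcm(95, 7) = 665: x ≡ 645 (mod 665).
  Combine with x ≡ 0 (mod 9); new modulus lcm = 5985.
    Write x = 645 + 665·t and substitute into x ≡ 0 (mod 9): 665·t ≡ 0 − 645 = -645 (mod 9).
    Reduce coefficients mod 9: 8·t ≡ 3 (mod 9).
    The inverse of 8 mod 9 is 8 (since 8·8 = 64 = 7·9 + 1), so t ≡ 8·3 = 24 ≡ 6 (mod 9).
    Then x = 645 + 665·6 = 4635, valid modulo lcm(665, 9) = 5985: x ≡ 4635 (mod 5985).
Verify against each original: 4635 mod 5 = 0, 4635 mod 19 = 18, 4635 mod 7 = 1, 4635 mod 9 = 0.

x ≡ 4635 (mod 5985).


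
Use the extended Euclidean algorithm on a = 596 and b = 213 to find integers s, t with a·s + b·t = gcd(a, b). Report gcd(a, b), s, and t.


Euclidean algorithm on (596, 213) — divide until remainder is 0:
  596 = 2 · 213 + 170
  213 = 1 · 170 + 43
  170 = 3 · 43 + 41
  43 = 1 · 41 + 2
  41 = 20 · 2 + 1
  2 = 2 · 1 + 0
gcd(596, 213) = 1.
Track Bezout coefficients alongside the remainders: start with r₀ = 596 = a·1 + b·0 (s = 1, t = 0) and r₁ = 213 = a·0 + b·1 (s = 0, t = 1); each new remainder r_{k+1} = r_{k-1} − q_k·r_k inherits s_{k+1} = s_{k-1} − q_k·s_k, t_{k+1} = t_{k-1} − q_k·t_k, so r_k = a·s_k + b·t_k at every step:
  q = 2: r = 170, s = 1 − 2·0 = 1, t = 0 − 2·1 = -2  (check: 596·1 + 213·(-2) = 170)
  q = 1: r = 43, s = 0 − 1·1 = -1, t = 1 − 1·(-2) = 3  (check: 596·(-1) + 213·3 = 43)
  q = 3: r = 41, s = 1 − 3·(-1) = 4, t = -2 − 3·3 = -11  (check: 596·4 + 213·(-11) = 41)
  q = 1: r = 2, s = -1 − 1·4 = -5, t = 3 − 1·(-11) = 14  (check: 596·(-5) + 213·14 = 2)
  q = 20: r = 1, s = 4 − 20·(-5) = 104, t = -11 − 20·14 = -291  (check: 596·104 + 213·(-291) = 1)
The row with r = 1 (the gcd) gives the Bezout coefficients s = 104, t = -291.
Result: 596 · (104) + 213 · (-291) = 1.

gcd(596, 213) = 1; s = 104, t = -291 (check: 596·104 + 213·(-291) = 1).


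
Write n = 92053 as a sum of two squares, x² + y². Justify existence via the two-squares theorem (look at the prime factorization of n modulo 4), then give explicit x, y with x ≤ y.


Step 1: Factor n = 92053 = 13 · 73 · 97.
Step 2: Check the mod-4 condition on each prime factor: 13 ≡ 1 (mod 4), exponent 1; 73 ≡ 1 (mod 4), exponent 1; 97 ≡ 1 (mod 4), exponent 1.
All primes ≡ 3 (mod 4) appear to even exponent (or don't appear), so by the two-squares theorem n IS expressible as a sum of two squares.
Step 3: Build a representation. Here n = 13 · 73 · 97 is a product of primes ≡ 1 (mod 4). Each prime p ≡ 1 (mod 4) is itself a sum of two squares; find a² by testing p − a² for a perfect square:
  13: 13 − 1² = 12, 13 − 2² = 9 = 3² ⇒ 13 = 2² + 3².
  73: 73 − 1² = 72, 73 − 2² = 69, 73 − 3² = 64 = 8² ⇒ 73 = 3² + 8².
  97: 97 − 1² = 96, 97 − 2² = 93, 97 − 3² = 88, 97 − 4² = 81 = 9² ⇒ 97 = 4² + 9².
  Combine using the Brahmagupta–Fibonacci identity (a² + b²)(c² + d²) = (ac − bd)² + (ad + bc)² = (ac + bd)² + (ad − bc)²:
  13 · 73 = 949: from (2² + 3²)(3² + 8²), take (2·3 − 3·8, 2·8 + 3·3) = (6 − 24, 16 + 9) = (-18, 25); dropping signs (only squares matter) gives (18, 25); check 18² + 25² = 324 + 625 = 949 ✓.
  949 · 97 = 92053: from (18² + 25²)(4² + 9²), take (18·4 − 25·9, 18·9 + 25·4) = (72 − 225, 162 + 100) = (-153, 262); dropping signs (only squares matter) gives (153, 262); check 153² + 262² = 23409 + 68644 = 92053 ✓.
Step 4: Order so x ≤ y and verify: 153² + 262² = 23409 + 68644 = 92053 = n. ✓

n = 92053 = 153² + 262² (one valid representation with x ≤ y).


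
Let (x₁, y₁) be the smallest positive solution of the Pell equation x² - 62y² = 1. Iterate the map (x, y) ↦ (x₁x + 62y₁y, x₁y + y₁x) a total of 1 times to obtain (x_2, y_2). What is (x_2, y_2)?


Step 1: Find the fundamental solution (x₁, y₁) of x² - 62y² = 1.
  Expand √62 as a continued fraction. a₀ = ⌊√62⌋ = 7; iterate m_{k+1} = d_k·a_k − m_k, d_{k+1} = (62 − m_{k+1}²)/d_k, a_{k+1} = ⌊(a₀ + m_{k+1})/d_{k+1}⌋ (starting m₀ = 0, d₀ = 1), with convergents p_k = a_k·p_{k-1} + p_{k-2}, q_k = a_k·q_{k-1} + q_{k-2} (p₋₁ = 1, q₋₁ = 0):
  k = 0: a₀ = 7; p₀/q₀ = 7/1; p₀² − 62·q₀² = 49 − 62 = -13.
  k = 1: m = 7, d = 13, a = ⌊(7 + 7)/13⌋ = 1; p/q = (1·7 + 1)/(1·1 + 0) = 8/1; p² − 62·q² = 64 − 62 = 2.
  k = 2: m = 6, d = 2, a = ⌊(7 + 6)/2⌋ = 6; p/q = (6·8 + 7)/(6·1 + 1) = 55/7; p² − 62·q² = 3025 − 3038 = -13.
  k = 3: m = 6, d = 13, a = ⌊(7 + 6)/13⌋ = 1; p/q = (1·55 + 8)/(1·7 + 1) = 63/8; p² − 62·q² = 3969 − 3968 = 1.
  The first convergent with p² − 62·q² = 1 gives the fundamental solution (x₁, y₁) = (63, 8).
Step 2: Apply the recurrence (x_{n+1}, y_{n+1}) = (x₁x_n + 62y₁y_n, x₁y_n + y₁x_n) repeatedly.
  From (x_1, y_1) = (63, 8): x_2 = 63·63 + 62·8·8 = 7937; y_2 = 63·8 + 8·63 = 1008.
Step 3: Verify x_2² - 62·y_2² = 62995969 - 62995968 = 1 (should be 1). ✓

(x_1, y_1) = (63, 8); (x_2, y_2) = (7937, 1008).


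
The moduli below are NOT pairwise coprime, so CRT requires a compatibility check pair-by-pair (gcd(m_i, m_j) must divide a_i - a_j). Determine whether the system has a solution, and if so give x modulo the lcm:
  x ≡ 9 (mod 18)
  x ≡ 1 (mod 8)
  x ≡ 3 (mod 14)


Moduli 18, 8, 14 are not pairwise coprime, so CRT works modulo lcm(m_i) when all pairwise compatibility conditions hold.
Pairwise compatibility: gcd(m_i, m_j) must divide a_i - a_j for every pair.
Merge one congruence at a time:
  Start: x ≡ 9 (mod 18).
  Combine with x ≡ 1 (mod 8): gcd(18, 8) = 2; 1 - 9 = -8, which IS divisible by 2, so compatible.
    Write x = 9 + 18·t and substitute into x ≡ 1 (mod 8): 18·t ≡ 1 − 9 = -8 (mod 8).
    Divide the congruence (and modulus) by g = 2: 9·t ≡ -4 (mod 4).
    Reduce coefficients mod 4: 1·t ≡ 0 (mod 4).
    So t ≡ 0 (mod 4).
    Then x = 9 + 18·0 = 9, valid modulo lcm(18, 8) = 72: x ≡ 9 (mod 72).
  Combine with x ≡ 3 (mod 14): gcd(72, 14) = 2; 3 - 9 = -6, which IS divisible by 2, so compatible.
    Write x = 9 + 72·t and substitute into x ≡ 3 (mod 14): 72·t ≡ 3 − 9 = -6 (mod 14).
    Divide the congruence (and modulus) by g = 2: 36·t ≡ -3 (mod 7).
    Reduce coefficients mod 7: 1·t ≡ 4 (mod 7).
    So t ≡ 4 (mod 7).
    Then x = 9 + 72·4 = 297, valid modulo lcm(72, 14) = 504: x ≡ 297 (mod 504).
Verify: 297 mod 18 = 9, 297 mod 8 = 1, 297 mod 14 = 3.

x ≡ 297 (mod 504).


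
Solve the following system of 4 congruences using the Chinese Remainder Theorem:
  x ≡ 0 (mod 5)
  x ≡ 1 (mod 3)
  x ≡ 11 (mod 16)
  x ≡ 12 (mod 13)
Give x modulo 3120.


Product of moduli M = 5 · 3 · 16 · 13 = 3120.
Merge one congruence at a time:
  Start: x ≡ 0 (mod 5).
  Combine with x ≡ 1 (mod 3); new modulus lcm = 15.
    Write x = 0 + 5·t and substitute into x ≡ 1 (mod 3): 5·t ≡ 1 − 0 = 1 (mod 3).
    Reduce coefficients mod 3: 2·t ≡ 1 (mod 3).
    The inverse of 2 mod 3 is 2 (since 2·2 = 4 = 1·3 + 1), so t ≡ 2·1 = 2 ≡ 2 (mod 3).
    Then x = 0 + 5·2 = 10, valid modulo lcm(5, 3) = 15: x ≡ 10 (mod 15).
  Combine with x ≡ 11 (mod 16); new modulus lcm = 240.
    Write x = 10 + 15·t and substitute into x ≡ 11 (mod 16): 15·t ≡ 11 − 10 = 1 (mod 16).
    The inverse of 15 mod 16 is 15 (since 15·15 = 225 = 14·16 + 1), so t ≡ 15·1 = 15 ≡ 15 (mod 16).
    Then x = 10 + 15·15 = 235, valid modulo lcm(15, 16) = 240: x ≡ 235 (mod 240).
  Combine with x ≡ 12 (mod 13); new modulus lcm = 3120.
    Write x = 235 + 240·t and substitute into x ≡ 12 (mod 13): 240·t ≡ 12 − 235 = -223 (mod 13).
    Reduce coefficients mod 13: 6·t ≡ 11 (mod 13).
    The inverse of 6 mod 13 is 11 (since 6·11 = 66 = 5·13 + 1), so t ≡ 11·11 = 121 ≡ 4 (mod 13).
    Then x = 235 + 240·4 = 1195, valid modulo lcm(240, 13) = 3120: x ≡ 1195 (mod 3120).
Verify against each original: 1195 mod 5 = 0, 1195 mod 3 = 1, 1195 mod 16 = 11, 1195 mod 13 = 12.

x ≡ 1195 (mod 3120).


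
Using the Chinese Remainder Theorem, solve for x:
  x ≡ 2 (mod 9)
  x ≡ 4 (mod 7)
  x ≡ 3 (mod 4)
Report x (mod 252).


Moduli 9, 7, 4 are pairwise coprime; by CRT there is a unique solution modulo M = 9 · 7 · 4 = 252.
Solve pairwise, accumulating the modulus:
  Start with x ≡ 2 (mod 9).
  Combine with x ≡ 4 (mod 7): since gcd(9, 7) = 1, we get a unique residue mod 63.
    Write x = 2 + 9·t and substitute into x ≡ 4 (mod 7): 9·t ≡ 4 − 2 = 2 (mod 7).
    Reduce coefficients mod 7: 2·t ≡ 2 (mod 7).
    The inverse of 2 mod 7 is 4 (since 2·4 = 8 = 1·7 + 1), so t ≡ 4·2 = 8 ≡ 1 (mod 7).
    Then x = 2 + 9·1 = 11, valid modulo lcm(9, 7) = 63: x ≡ 11 (mod 63).
  Combine with x ≡ 3 (mod 4): since gcd(63, 4) = 1, we get a unique residue mod 252.
    Write x = 11 + 63·t and substitute into x ≡ 3 (mod 4): 63·t ≡ 3 − 11 = -8 (mod 4).
    Reduce coefficients mod 4: 3·t ≡ 0 (mod 4).
    The inverse of 3 mod 4 is 3 (since 3·3 = 9 = 2·4 + 1), so t ≡ 3·0 = 0 ≡ 0 (mod 4).
    Then x = 11 + 63·0 = 11, valid modulo lcm(63, 4) = 252: x ≡ 11 (mod 252).
Verify: 11 mod 9 = 2 ✓, 11 mod 7 = 4 ✓, 11 mod 4 = 3 ✓.

x ≡ 11 (mod 252).


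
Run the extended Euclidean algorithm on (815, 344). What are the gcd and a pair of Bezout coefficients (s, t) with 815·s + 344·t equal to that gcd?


Euclidean algorithm on (815, 344) — divide until remainder is 0:
  815 = 2 · 344 + 127
  344 = 2 · 127 + 90
  127 = 1 · 90 + 37
  90 = 2 · 37 + 16
  37 = 2 · 16 + 5
  16 = 3 · 5 + 1
  5 = 5 · 1 + 0
gcd(815, 344) = 1.
Track Bezout coefficients alongside the remainders: start with r₀ = 815 = a·1 + b·0 (s = 1, t = 0) and r₁ = 344 = a·0 + b·1 (s = 0, t = 1); each new remainder r_{k+1} = r_{k-1} − q_k·r_k inherits s_{k+1} = s_{k-1} − q_k·s_k, t_{k+1} = t_{k-1} − q_k·t_k, so r_k = a·s_k + b·t_k at every step:
  q = 2: r = 127, s = 1 − 2·0 = 1, t = 0 − 2·1 = -2  (check: 815·1 + 344·(-2) = 127)
  q = 2: r = 90, s = 0 − 2·1 = -2, t = 1 − 2·(-2) = 5  (check: 815·(-2) + 344·5 = 90)
  q = 1: r = 37, s = 1 − 1·(-2) = 3, t = -2 − 1·5 = -7  (check: 815·3 + 344·(-7) = 37)
  q = 2: r = 16, s = -2 − 2·3 = -8, t = 5 − 2·(-7) = 19  (check: 815·(-8) + 344·19 = 16)
  q = 2: r = 5, s = 3 − 2·(-8) = 19, t = -7 − 2·19 = -45  (check: 815·19 + 344·(-45) = 5)
  q = 3: r = 1, s = -8 − 3·19 = -65, t = 19 − 3·(-45) = 154  (check: 815·(-65) + 344·154 = 1)
The row with r = 1 (the gcd) gives the Bezout coefficients s = -65, t = 154.
Result: 815 · (-65) + 344 · (154) = 1.

gcd(815, 344) = 1; s = -65, t = 154 (check: 815·(-65) + 344·154 = 1).


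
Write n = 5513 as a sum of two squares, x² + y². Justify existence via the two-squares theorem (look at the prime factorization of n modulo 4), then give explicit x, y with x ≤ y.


Step 1: Factor n = 5513 = 37 · 149.
Step 2: Check the mod-4 condition on each prime factor: 37 ≡ 1 (mod 4), exponent 1; 149 ≡ 1 (mod 4), exponent 1.
All primes ≡ 3 (mod 4) appear to even exponent (or don't appear), so by the two-squares theorem n IS expressible as a sum of two squares.
Step 3: Build a representation. Here n = 37 · 149 is a product of primes ≡ 1 (mod 4). Each prime p ≡ 1 (mod 4) is itself a sum of two squares; find a² by testing p − a² for a perfect square:
  37: 37 − 1² = 36 = 6² ⇒ 37 = 1² + 6².
  149: 149 − 1² = 148, 149 − 2² = 145, 149 − 3² = 140, 149 − 4² = 133, 149 − 5² = 124, 149 − 6² = 113, 149 − 7² = 100 = 10² ⇒ 149 = 7² + 10².
  Combine using the Brahmagupta–Fibonacci identity (a² + b²)(c² + d²) = (ac − bd)² + (ad + bc)² = (ac + bd)² + (ad − bc)²:
  37 · 149 = 5513: from (1² + 6²)(7² + 10²), take (1·7 − 6·10, 1·10 + 6·7) = (7 − 60, 10 + 42) = (-53, 52); dropping signs (only squares matter) gives (53, 52); check 53² + 52² = 2809 + 2704 = 5513 ✓.
Step 4: Order so x ≤ y and verify: 52² + 53² = 2704 + 2809 = 5513 = n. ✓

n = 5513 = 52² + 53² (one valid representation with x ≤ y).


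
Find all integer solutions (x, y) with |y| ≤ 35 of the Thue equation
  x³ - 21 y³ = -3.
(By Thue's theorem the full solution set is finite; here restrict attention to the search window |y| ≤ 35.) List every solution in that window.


The equation is x³ - 21y³ = -3. For fixed y, x³ = 21·y³ − 3, so a solution requires the RHS to be a perfect cube.
Strategy: iterate y from -35 to 35, compute RHS = 21·y³ − 3, and check whether it is a (positive or negative) perfect cube.
Check small values of y:
  y = 0: RHS = -3 is not a perfect cube.
  y = 1: RHS = 18 is not a perfect cube.
  y = -1: RHS = -24 is not a perfect cube.
  y = 2: RHS = 165 is not a perfect cube.
  y = -2: RHS = -171 is not a perfect cube.
  y = 3: RHS = 564 is not a perfect cube.
  y = -3: RHS = -570 is not a perfect cube.
Continuing the search up to |y| = 35 finds no solutions either.
No (x, y) in the scanned range satisfies the equation.

No integer solutions with |y| ≤ 35.


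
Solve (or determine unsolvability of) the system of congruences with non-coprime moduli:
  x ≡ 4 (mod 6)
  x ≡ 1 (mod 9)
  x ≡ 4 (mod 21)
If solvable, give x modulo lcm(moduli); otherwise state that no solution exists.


Moduli 6, 9, 21 are not pairwise coprime, so CRT works modulo lcm(m_i) when all pairwise compatibility conditions hold.
Pairwise compatibility: gcd(m_i, m_j) must divide a_i - a_j for every pair.
Merge one congruence at a time:
  Start: x ≡ 4 (mod 6).
  Combine with x ≡ 1 (mod 9): gcd(6, 9) = 3; 1 - 4 = -3, which IS divisible by 3, so compatible.
    Write x = 4 + 6·t and substitute into x ≡ 1 (mod 9): 6·t ≡ 1 − 4 = -3 (mod 9).
    Divide the congruence (and modulus) by g = 3: 2·t ≡ -1 (mod 3).
    Reduce coefficients mod 3: 2·t ≡ 2 (mod 3).
    The inverse of 2 mod 3 is 2 (since 2·2 = 4 = 1·3 + 1), so t ≡ 2·2 = 4 ≡ 1 (mod 3).
    Then x = 4 + 6·1 = 10, valid modulo lcm(6, 9) = 18: x ≡ 10 (mod 18).
  Combine with x ≡ 4 (mod 21): gcd(18, 21) = 3; 4 - 10 = -6, which IS divisible by 3, so compatible.
    Write x = 10 + 18·t and substitute into x ≡ 4 (mod 21): 18·t ≡ 4 − 10 = -6 (mod 21).
    Divide the congruence (and modulus) by g = 3: 6·t ≡ -2 (mod 7).
    Reduce coefficients mod 7: 6·t ≡ 5 (mod 7).
    The inverse of 6 mod 7 is 6 (since 6·6 = 36 = 5·7 + 1), so t ≡ 6·5 = 30 ≡ 2 (mod 7).
    Then x = 10 + 18·2 = 46, valid modulo lcm(18, 21) = 126: x ≡ 46 (mod 126).
Verify: 46 mod 6 = 4, 46 mod 9 = 1, 46 mod 21 = 4.

x ≡ 46 (mod 126).


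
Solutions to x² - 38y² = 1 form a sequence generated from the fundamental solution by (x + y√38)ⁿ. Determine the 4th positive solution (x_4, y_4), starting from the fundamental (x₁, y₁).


Step 1: Find the fundamental solution (x₁, y₁) of x² - 38y² = 1.
  Expand √38 as a continued fraction. a₀ = ⌊√38⌋ = 6; iterate m_{k+1} = d_k·a_k − m_k, d_{k+1} = (38 − m_{k+1}²)/d_k, a_{k+1} = ⌊(a₀ + m_{k+1})/d_{k+1}⌋ (starting m₀ = 0, d₀ = 1), with convergents p_k = a_k·p_{k-1} + p_{k-2}, q_k = a_k·q_{k-1} + q_{k-2} (p₋₁ = 1, q₋₁ = 0):
  k = 0: a₀ = 6; p₀/q₀ = 6/1; p₀² − 38·q₀² = 36 − 38 = -2.
  k = 1: m = 6, d = 2, a = ⌊(6 + 6)/2⌋ = 6; p/q = (6·6 + 1)/(6·1 + 0) = 37/6; p² − 38·q² = 1369 − 1368 = 1.
  The first convergent with p² − 38·q² = 1 gives the fundamental solution (x₁, y₁) = (37, 6).
Step 2: Apply the recurrence (x_{n+1}, y_{n+1}) = (x₁x_n + 38y₁y_n, x₁y_n + y₁x_n) repeatedly.
  From (x_1, y_1) = (37, 6): x_2 = 37·37 + 38·6·6 = 2737; y_2 = 37·6 + 6·37 = 444.
  From (x_2, y_2) = (2737, 444): x_3 = 37·2737 + 38·6·444 = 202501; y_3 = 37·444 + 6·2737 = 32850.
  From (x_3, y_3) = (202501, 32850): x_4 = 37·202501 + 38·6·32850 = 14982337; y_4 = 37·32850 + 6·202501 = 2430456.
Step 3: Verify x_4² - 38·y_4² = 224470421981569 - 224470421981568 = 1 (should be 1). ✓

(x_1, y_1) = (37, 6); (x_4, y_4) = (14982337, 2430456).


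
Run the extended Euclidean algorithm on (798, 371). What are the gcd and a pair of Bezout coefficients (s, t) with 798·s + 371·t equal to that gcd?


Euclidean algorithm on (798, 371) — divide until remainder is 0:
  798 = 2 · 371 + 56
  371 = 6 · 56 + 35
  56 = 1 · 35 + 21
  35 = 1 · 21 + 14
  21 = 1 · 14 + 7
  14 = 2 · 7 + 0
gcd(798, 371) = 7.
Track Bezout coefficients alongside the remainders: start with r₀ = 798 = a·1 + b·0 (s = 1, t = 0) and r₁ = 371 = a·0 + b·1 (s = 0, t = 1); each new remainder r_{k+1} = r_{k-1} − q_k·r_k inherits s_{k+1} = s_{k-1} − q_k·s_k, t_{k+1} = t_{k-1} − q_k·t_k, so r_k = a·s_k + b·t_k at every step:
  q = 2: r = 56, s = 1 − 2·0 = 1, t = 0 − 2·1 = -2  (check: 798·1 + 371·(-2) = 56)
  q = 6: r = 35, s = 0 − 6·1 = -6, t = 1 − 6·(-2) = 13  (check: 798·(-6) + 371·13 = 35)
  q = 1: r = 21, s = 1 − 1·(-6) = 7, t = -2 − 1·13 = -15  (check: 798·7 + 371·(-15) = 21)
  q = 1: r = 14, s = -6 − 1·7 = -13, t = 13 − 1·(-15) = 28  (check: 798·(-13) + 371·28 = 14)
  q = 1: r = 7, s = 7 − 1·(-13) = 20, t = -15 − 1·28 = -43  (check: 798·20 + 371·(-43) = 7)
The row with r = 7 (the gcd) gives the Bezout coefficients s = 20, t = -43.
Result: 798 · (20) + 371 · (-43) = 7.

gcd(798, 371) = 7; s = 20, t = -43 (check: 798·20 + 371·(-43) = 7).


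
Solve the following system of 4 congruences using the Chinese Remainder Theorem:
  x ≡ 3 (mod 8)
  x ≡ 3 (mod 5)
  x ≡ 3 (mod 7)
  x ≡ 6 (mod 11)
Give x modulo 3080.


Product of moduli M = 8 · 5 · 7 · 11 = 3080.
Merge one congruence at a time:
  Start: x ≡ 3 (mod 8).
  Combine with x ≡ 3 (mod 5); new modulus lcm = 40.
    Write x = 3 + 8·t and substitute into x ≡ 3 (mod 5): 8·t ≡ 3 − 3 = 0 (mod 5).
    Reduce coefficients mod 5: 3·t ≡ 0 (mod 5).
    The inverse of 3 mod 5 is 2 (since 3·2 = 6 = 1·5 + 1), so t ≡ 2·0 = 0 ≡ 0 (mod 5).
    Then x = 3 + 8·0 = 3, valid modulo lcm(8, 5) = 40: x ≡ 3 (mod 40).
  Combine with x ≡ 3 (mod 7); new modulus lcm = 280.
    Write x = 3 + 40·t and substitute into x ≡ 3 (mod 7): 40·t ≡ 3 − 3 = 0 (mod 7).
    Reduce coefficients mod 7: 5·t ≡ 0 (mod 7).
    The inverse of 5 mod 7 is 3 (since 5·3 = 15 = 2·7 + 1), so t ≡ 3·0 = 0 ≡ 0 (mod 7).
    Then x = 3 + 40·0 = 3, valid modulo lcm(40, 7) = 280: x ≡ 3 (mod 280).
  Combine with x ≡ 6 (mod 11); new modulus lcm = 3080.
    Write x = 3 + 280·t and substitute into x ≡ 6 (mod 11): 280·t ≡ 6 − 3 = 3 (mod 11).
    Reduce coefficients mod 11: 5·t ≡ 3 (mod 11).
    The inverse of 5 mod 11 is 9 (since 5·9 = 45 = 4·11 + 1), so t ≡ 9·3 = 27 ≡ 5 (mod 11).
    Then x = 3 + 280·5 = 1403, valid modulo lcm(280, 11) = 3080: x ≡ 1403 (mod 3080).
Verify against each original: 1403 mod 8 = 3, 1403 mod 5 = 3, 1403 mod 7 = 3, 1403 mod 11 = 6.

x ≡ 1403 (mod 3080).


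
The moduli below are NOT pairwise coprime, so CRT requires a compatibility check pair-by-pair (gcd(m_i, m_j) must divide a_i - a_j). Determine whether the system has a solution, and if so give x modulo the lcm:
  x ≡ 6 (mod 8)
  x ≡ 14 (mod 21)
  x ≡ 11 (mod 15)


Moduli 8, 21, 15 are not pairwise coprime, so CRT works modulo lcm(m_i) when all pairwise compatibility conditions hold.
Pairwise compatibility: gcd(m_i, m_j) must divide a_i - a_j for every pair.
Merge one congruence at a time:
  Start: x ≡ 6 (mod 8).
  Combine with x ≡ 14 (mod 21): gcd(8, 21) = 1; 14 - 6 = 8, which IS divisible by 1, so compatible.
    Write x = 6 + 8·t and substitute into x ≡ 14 (mod 21): 8·t ≡ 14 − 6 = 8 (mod 21).
    The inverse of 8 mod 21 is 8 (since 8·8 = 64 = 3·21 + 1), so t ≡ 8·8 = 64 ≡ 1 (mod 21).
    Then x = 6 + 8·1 = 14, valid modulo lcm(8, 21) = 168: x ≡ 14 (mod 168).
  Combine with x ≡ 11 (mod 15): gcd(168, 15) = 3; 11 - 14 = -3, which IS divisible by 3, so compatible.
    Write x = 14 + 168·t and substitute into x ≡ 11 (mod 15): 168·t ≡ 11 − 14 = -3 (mod 15).
    Divide the congruence (and modulus) by g = 3: 56·t ≡ -1 (mod 5).
    Reduce coefficients mod 5: 1·t ≡ 4 (mod 5).
    So t ≡ 4 (mod 5).
    Then x = 14 + 168·4 = 686, valid modulo lcm(168, 15) = 840: x ≡ 686 (mod 840).
Verify: 686 mod 8 = 6, 686 mod 21 = 14, 686 mod 15 = 11.

x ≡ 686 (mod 840).


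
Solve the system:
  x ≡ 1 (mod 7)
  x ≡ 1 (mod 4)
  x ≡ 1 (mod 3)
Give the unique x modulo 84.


Moduli 7, 4, 3 are pairwise coprime; by CRT there is a unique solution modulo M = 7 · 4 · 3 = 84.
Solve pairwise, accumulating the modulus:
  Start with x ≡ 1 (mod 7).
  Combine with x ≡ 1 (mod 4): since gcd(7, 4) = 1, we get a unique residue mod 28.
    Write x = 1 + 7·t and substitute into x ≡ 1 (mod 4): 7·t ≡ 1 − 1 = 0 (mod 4).
    Reduce coefficients mod 4: 3·t ≡ 0 (mod 4).
    The inverse of 3 mod 4 is 3 (since 3·3 = 9 = 2·4 + 1), so t ≡ 3·0 = 0 ≡ 0 (mod 4).
    Then x = 1 + 7·0 = 1, valid modulo lcm(7, 4) = 28: x ≡ 1 (mod 28).
  Combine with x ≡ 1 (mod 3): since gcd(28, 3) = 1, we get a unique residue mod 84.
    Write x = 1 + 28·t and substitute into x ≡ 1 (mod 3): 28·t ≡ 1 − 1 = 0 (mod 3).
    Reduce coefficients mod 3: 1·t ≡ 0 (mod 3).
    So t ≡ 0 (mod 3).
    Then x = 1 + 28·0 = 1, valid modulo lcm(28, 3) = 84: x ≡ 1 (mod 84).
Verify: 1 mod 7 = 1 ✓, 1 mod 4 = 1 ✓, 1 mod 3 = 1 ✓.

x ≡ 1 (mod 84).


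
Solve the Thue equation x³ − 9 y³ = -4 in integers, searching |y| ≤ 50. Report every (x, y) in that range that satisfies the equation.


The equation is x³ - 9y³ = -4. For fixed y, x³ = 9·y³ − 4, so a solution requires the RHS to be a perfect cube.
Strategy: iterate y from -50 to 50, compute RHS = 9·y³ − 4, and check whether it is a (positive or negative) perfect cube.
Check small values of y:
  y = 0: RHS = -4 is not a perfect cube.
  y = 1: RHS = 5 is not a perfect cube.
  y = -1: RHS = -13 is not a perfect cube.
  y = 2: RHS = 68 is not a perfect cube.
  y = -2: RHS = -76 is not a perfect cube.
  y = 3: RHS = 239 is not a perfect cube.
  y = -3: RHS = -247 is not a perfect cube.
Continuing the search up to |y| = 50 finds no solutions either.
No (x, y) in the scanned range satisfies the equation.

No integer solutions with |y| ≤ 50.


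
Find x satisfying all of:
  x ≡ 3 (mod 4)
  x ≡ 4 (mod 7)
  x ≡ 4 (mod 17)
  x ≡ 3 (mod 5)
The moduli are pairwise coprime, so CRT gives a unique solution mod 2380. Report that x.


Product of moduli M = 4 · 7 · 17 · 5 = 2380.
Merge one congruence at a time:
  Start: x ≡ 3 (mod 4).
  Combine with x ≡ 4 (mod 7); new modulus lcm = 28.
    Write x = 3 + 4·t and substitute into x ≡ 4 (mod 7): 4·t ≡ 4 − 3 = 1 (mod 7).
    The inverse of 4 mod 7 is 2 (since 4·2 = 8 = 1·7 + 1), so t ≡ 2·1 = 2 ≡ 2 (mod 7).
    Then x = 3 + 4·2 = 11, valid modulo lcm(4, 7) = 28: x ≡ 11 (mod 28).
  Combine with x ≡ 4 (mod 17); new modulus lcm = 476.
    Write x = 11 + 28·t and substitute into x ≡ 4 (mod 17): 28·t ≡ 4 − 11 = -7 (mod 17).
    Reduce coefficients mod 17: 11·t ≡ 10 (mod 17).
    The inverse of 11 mod 17 is 14 (since 11·14 = 154 = 9·17 + 1), so t ≡ 14·10 = 140 ≡ 4 (mod 17).
    Then x = 11 + 28·4 = 123, valid modulo lcm(28, 17) = 476: x ≡ 123 (mod 476).
  Combine with x ≡ 3 (mod 5); new modulus lcm = 2380.
    Write x = 123 + 476·t and substitute into x ≡ 3 (mod 5): 476·t ≡ 3 − 123 = -120 (mod 5).
    Reduce coefficients mod 5: 1·t ≡ 0 (mod 5).
    So t ≡ 0 (mod 5).
    Then x = 123 + 476·0 = 123, valid modulo lcm(476, 5) = 2380: x ≡ 123 (mod 2380).
Verify against each original: 123 mod 4 = 3, 123 mod 7 = 4, 123 mod 17 = 4, 123 mod 5 = 3.

x ≡ 123 (mod 2380).


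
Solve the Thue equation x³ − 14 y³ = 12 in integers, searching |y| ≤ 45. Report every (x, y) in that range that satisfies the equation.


The equation is x³ - 14y³ = 12. For fixed y, x³ = 14·y³ + 12, so a solution requires the RHS to be a perfect cube.
Strategy: iterate y from -45 to 45, compute RHS = 14·y³ + 12, and check whether it is a (positive or negative) perfect cube.
Check small values of y:
  y = 0: RHS = 12 is not a perfect cube.
  y = 1: RHS = 26 is not a perfect cube.
  y = -1: RHS = -2 is not a perfect cube.
  y = 2: RHS = 124 is not a perfect cube.
  y = -2: RHS = -100 is not a perfect cube.
  y = 3: RHS = 390 is not a perfect cube.
  y = -3: RHS = -366 is not a perfect cube.
Continuing the search up to |y| = 45 finds no solutions either.
No (x, y) in the scanned range satisfies the equation.

No integer solutions with |y| ≤ 45.


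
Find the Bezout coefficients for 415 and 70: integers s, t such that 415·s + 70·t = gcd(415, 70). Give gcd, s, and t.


Euclidean algorithm on (415, 70) — divide until remainder is 0:
  415 = 5 · 70 + 65
  70 = 1 · 65 + 5
  65 = 13 · 5 + 0
gcd(415, 70) = 5.
Track Bezout coefficients alongside the remainders: start with r₀ = 415 = a·1 + b·0 (s = 1, t = 0) and r₁ = 70 = a·0 + b·1 (s = 0, t = 1); each new remainder r_{k+1} = r_{k-1} − q_k·r_k inherits s_{k+1} = s_{k-1} − q_k·s_k, t_{k+1} = t_{k-1} − q_k·t_k, so r_k = a·s_k + b·t_k at every step:
  q = 5: r = 65, s = 1 − 5·0 = 1, t = 0 − 5·1 = -5  (check: 415·1 + 70·(-5) = 65)
  q = 1: r = 5, s = 0 − 1·1 = -1, t = 1 − 1·(-5) = 6  (check: 415·(-1) + 70·6 = 5)
The row with r = 5 (the gcd) gives the Bezout coefficients s = -1, t = 6.
Result: 415 · (-1) + 70 · (6) = 5.

gcd(415, 70) = 5; s = -1, t = 6 (check: 415·(-1) + 70·6 = 5).


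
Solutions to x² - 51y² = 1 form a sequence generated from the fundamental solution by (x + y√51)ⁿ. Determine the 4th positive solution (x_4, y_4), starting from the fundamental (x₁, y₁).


Step 1: Find the fundamental solution (x₁, y₁) of x² - 51y² = 1.
  Expand √51 as a continued fraction. a₀ = ⌊√51⌋ = 7; iterate m_{k+1} = d_k·a_k − m_k, d_{k+1} = (51 − m_{k+1}²)/d_k, a_{k+1} = ⌊(a₀ + m_{k+1})/d_{k+1}⌋ (starting m₀ = 0, d₀ = 1), with convergents p_k = a_k·p_{k-1} + p_{k-2}, q_k = a_k·q_{k-1} + q_{k-2} (p₋₁ = 1, q₋₁ = 0):
  k = 0: a₀ = 7; p₀/q₀ = 7/1; p₀² − 51·q₀² = 49 − 51 = -2.
  k = 1: m = 7, d = 2, a = ⌊(7 + 7)/2⌋ = 7; p/q = (7·7 + 1)/(7·1 + 0) = 50/7; p² − 51·q² = 2500 − 2499 = 1.
  The first convergent with p² − 51·q² = 1 gives the fundamental solution (x₁, y₁) = (50, 7).
Step 2: Apply the recurrence (x_{n+1}, y_{n+1}) = (x₁x_n + 51y₁y_n, x₁y_n + y₁x_n) repeatedly.
  From (x_1, y_1) = (50, 7): x_2 = 50·50 + 51·7·7 = 4999; y_2 = 50·7 + 7·50 = 700.
  From (x_2, y_2) = (4999, 700): x_3 = 50·4999 + 51·7·700 = 499850; y_3 = 50·700 + 7·4999 = 69993.
  From (x_3, y_3) = (499850, 69993): x_4 = 50·499850 + 51·7·69993 = 49980001; y_4 = 50·69993 + 7·499850 = 6998600.
Step 3: Verify x_4² - 51·y_4² = 2498000499960001 - 2498000499960000 = 1 (should be 1). ✓

(x_1, y_1) = (50, 7); (x_4, y_4) = (49980001, 6998600).


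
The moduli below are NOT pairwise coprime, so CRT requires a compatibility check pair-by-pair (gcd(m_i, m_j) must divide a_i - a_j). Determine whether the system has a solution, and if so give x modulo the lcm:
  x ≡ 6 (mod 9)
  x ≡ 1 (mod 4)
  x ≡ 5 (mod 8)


Moduli 9, 4, 8 are not pairwise coprime, so CRT works modulo lcm(m_i) when all pairwise compatibility conditions hold.
Pairwise compatibility: gcd(m_i, m_j) must divide a_i - a_j for every pair.
Merge one congruence at a time:
  Start: x ≡ 6 (mod 9).
  Combine with x ≡ 1 (mod 4): gcd(9, 4) = 1; 1 - 6 = -5, which IS divisible by 1, so compatible.
    Write x = 6 + 9·t and substitute into x ≡ 1 (mod 4): 9·t ≡ 1 − 6 = -5 (mod 4).
    Reduce coefficients mod 4: 1·t ≡ 3 (mod 4).
    So t ≡ 3 (mod 4).
    Then x = 6 + 9·3 = 33, valid modulo lcm(9, 4) = 36: x ≡ 33 (mod 36).
  Combine with x ≡ 5 (mod 8): gcd(36, 8) = 4; 5 - 33 = -28, which IS divisible by 4, so compatible.
    Write x = 33 + 36·t and substitute into x ≡ 5 (mod 8): 36·t ≡ 5 − 33 = -28 (mod 8).
    Divide the congruence (and modulus) by g = 4: 9·t ≡ -7 (mod 2).
    Reduce coefficients mod 2: 1·t ≡ 1 (mod 2).
    So t ≡ 1 (mod 2).
    Then x = 33 + 36·1 = 69, valid modulo lcm(36, 8) = 72: x ≡ 69 (mod 72).
Verify: 69 mod 9 = 6, 69 mod 4 = 1, 69 mod 8 = 5.

x ≡ 69 (mod 72).


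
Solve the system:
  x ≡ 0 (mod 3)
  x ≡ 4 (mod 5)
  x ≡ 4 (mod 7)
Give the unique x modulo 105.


Moduli 3, 5, 7 are pairwise coprime; by CRT there is a unique solution modulo M = 3 · 5 · 7 = 105.
Solve pairwise, accumulating the modulus:
  Start with x ≡ 0 (mod 3).
  Combine with x ≡ 4 (mod 5): since gcd(3, 5) = 1, we get a unique residue mod 15.
    Write x = 0 + 3·t and substitute into x ≡ 4 (mod 5): 3·t ≡ 4 − 0 = 4 (mod 5).
    The inverse of 3 mod 5 is 2 (since 3·2 = 6 = 1·5 + 1), so t ≡ 2·4 = 8 ≡ 3 (mod 5).
    Then x = 0 + 3·3 = 9, valid modulo lcm(3, 5) = 15: x ≡ 9 (mod 15).
  Combine with x ≡ 4 (mod 7): since gcd(15, 7) = 1, we get a unique residue mod 105.
    Write x = 9 + 15·t and substitute into x ≡ 4 (mod 7): 15·t ≡ 4 − 9 = -5 (mod 7).
    Reduce coefficients mod 7: 1·t ≡ 2 (mod 7).
    So t ≡ 2 (mod 7).
    Then x = 9 + 15·2 = 39, valid modulo lcm(15, 7) = 105: x ≡ 39 (mod 105).
Verify: 39 mod 3 = 0 ✓, 39 mod 5 = 4 ✓, 39 mod 7 = 4 ✓.

x ≡ 39 (mod 105).


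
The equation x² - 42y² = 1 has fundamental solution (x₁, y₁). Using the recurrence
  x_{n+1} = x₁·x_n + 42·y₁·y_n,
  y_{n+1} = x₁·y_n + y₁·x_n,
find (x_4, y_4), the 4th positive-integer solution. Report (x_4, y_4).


Step 1: Find the fundamental solution (x₁, y₁) of x² - 42y² = 1.
  Expand √42 as a continued fraction. a₀ = ⌊√42⌋ = 6; iterate m_{k+1} = d_k·a_k − m_k, d_{k+1} = (42 − m_{k+1}²)/d_k, a_{k+1} = ⌊(a₀ + m_{k+1})/d_{k+1}⌋ (starting m₀ = 0, d₀ = 1), with convergents p_k = a_k·p_{k-1} + p_{k-2}, q_k = a_k·q_{k-1} + q_{k-2} (p₋₁ = 1, q₋₁ = 0):
  k = 0: a₀ = 6; p₀/q₀ = 6/1; p₀² − 42·q₀² = 36 − 42 = -6.
  k = 1: m = 6, d = 6, a = ⌊(6 + 6)/6⌋ = 2; p/q = (2·6 + 1)/(2·1 + 0) = 13/2; p² − 42·q² = 169 − 168 = 1.
  The first convergent with p² − 42·q² = 1 gives the fundamental solution (x₁, y₁) = (13, 2).
Step 2: Apply the recurrence (x_{n+1}, y_{n+1}) = (x₁x_n + 42y₁y_n, x₁y_n + y₁x_n) repeatedly.
  From (x_1, y_1) = (13, 2): x_2 = 13·13 + 42·2·2 = 337; y_2 = 13·2 + 2·13 = 52.
  From (x_2, y_2) = (337, 52): x_3 = 13·337 + 42·2·52 = 8749; y_3 = 13·52 + 2·337 = 1350.
  From (x_3, y_3) = (8749, 1350): x_4 = 13·8749 + 42·2·1350 = 227137; y_4 = 13·1350 + 2·8749 = 35048.
Step 3: Verify x_4² - 42·y_4² = 51591216769 - 51591216768 = 1 (should be 1). ✓

(x_1, y_1) = (13, 2); (x_4, y_4) = (227137, 35048).


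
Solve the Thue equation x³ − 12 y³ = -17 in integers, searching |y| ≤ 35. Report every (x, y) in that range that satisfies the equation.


The equation is x³ - 12y³ = -17. For fixed y, x³ = 12·y³ − 17, so a solution requires the RHS to be a perfect cube.
Strategy: iterate y from -35 to 35, compute RHS = 12·y³ − 17, and check whether it is a (positive or negative) perfect cube.
Check small values of y:
  y = 0: RHS = -17 is not a perfect cube.
  y = 1: RHS = -5 is not a perfect cube.
  y = -1: RHS = -29 is not a perfect cube.
  y = 2: RHS = 79 is not a perfect cube.
  y = -2: RHS = -113 is not a perfect cube.
  y = 3: RHS = 307 is not a perfect cube.
  y = -3: RHS = -341 is not a perfect cube.
Continuing the search up to |y| = 35 finds no solutions either.
No (x, y) in the scanned range satisfies the equation.

No integer solutions with |y| ≤ 35.


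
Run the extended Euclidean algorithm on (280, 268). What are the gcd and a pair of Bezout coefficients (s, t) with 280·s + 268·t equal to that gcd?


Euclidean algorithm on (280, 268) — divide until remainder is 0:
  280 = 1 · 268 + 12
  268 = 22 · 12 + 4
  12 = 3 · 4 + 0
gcd(280, 268) = 4.
Track Bezout coefficients alongside the remainders: start with r₀ = 280 = a·1 + b·0 (s = 1, t = 0) and r₁ = 268 = a·0 + b·1 (s = 0, t = 1); each new remainder r_{k+1} = r_{k-1} − q_k·r_k inherits s_{k+1} = s_{k-1} − q_k·s_k, t_{k+1} = t_{k-1} − q_k·t_k, so r_k = a·s_k + b·t_k at every step:
  q = 1: r = 12, s = 1 − 1·0 = 1, t = 0 − 1·1 = -1  (check: 280·1 + 268·(-1) = 12)
  q = 22: r = 4, s = 0 − 22·1 = -22, t = 1 − 22·(-1) = 23  (check: 280·(-22) + 268·23 = 4)
The row with r = 4 (the gcd) gives the Bezout coefficients s = -22, t = 23.
Result: 280 · (-22) + 268 · (23) = 4.

gcd(280, 268) = 4; s = -22, t = 23 (check: 280·(-22) + 268·23 = 4).


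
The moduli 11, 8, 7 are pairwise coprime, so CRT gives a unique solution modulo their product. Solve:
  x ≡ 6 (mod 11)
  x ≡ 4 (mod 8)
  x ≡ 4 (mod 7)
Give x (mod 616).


Moduli 11, 8, 7 are pairwise coprime; by CRT there is a unique solution modulo M = 11 · 8 · 7 = 616.
Solve pairwise, accumulating the modulus:
  Start with x ≡ 6 (mod 11).
  Combine with x ≡ 4 (mod 8): since gcd(11, 8) = 1, we get a unique residue mod 88.
    Write x = 6 + 11·t and substitute into x ≡ 4 (mod 8): 11·t ≡ 4 − 6 = -2 (mod 8).
    Reduce coefficients mod 8: 3·t ≡ 6 (mod 8).
    The inverse of 3 mod 8 is 3 (since 3·3 = 9 = 1·8 + 1), so t ≡ 3·6 = 18 ≡ 2 (mod 8).
    Then x = 6 + 11·2 = 28, valid modulo lcm(11, 8) = 88: x ≡ 28 (mod 88).
  Combine with x ≡ 4 (mod 7): since gcd(88, 7) = 1, we get a unique residue mod 616.
    Write x = 28 + 88·t and substitute into x ≡ 4 (mod 7): 88·t ≡ 4 − 28 = -24 (mod 7).
    Reduce coefficients mod 7: 4·t ≡ 4 (mod 7).
    The inverse of 4 mod 7 is 2 (since 4·2 = 8 = 1·7 + 1), so t ≡ 2·4 = 8 ≡ 1 (mod 7).
    Then x = 28 + 88·1 = 116, valid modulo lcm(88, 7) = 616: x ≡ 116 (mod 616).
Verify: 116 mod 11 = 6 ✓, 116 mod 8 = 4 ✓, 116 mod 7 = 4 ✓.

x ≡ 116 (mod 616).


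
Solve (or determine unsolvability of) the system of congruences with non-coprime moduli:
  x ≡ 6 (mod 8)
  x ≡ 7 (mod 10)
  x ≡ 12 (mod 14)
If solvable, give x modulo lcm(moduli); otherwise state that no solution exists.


Moduli 8, 10, 14 are not pairwise coprime, so CRT works modulo lcm(m_i) when all pairwise compatibility conditions hold.
Pairwise compatibility: gcd(m_i, m_j) must divide a_i - a_j for every pair.
Merge one congruence at a time:
  Start: x ≡ 6 (mod 8).
  Combine with x ≡ 7 (mod 10): gcd(8, 10) = 2, and 7 - 6 = 1 is NOT divisible by 2.
    ⇒ system is inconsistent (no integer solution).

No solution (the system is inconsistent).


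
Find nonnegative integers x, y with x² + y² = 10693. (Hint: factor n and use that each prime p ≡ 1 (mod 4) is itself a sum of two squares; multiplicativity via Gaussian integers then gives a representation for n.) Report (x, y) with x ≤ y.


Step 1: Factor n = 10693 = 17^2 · 37.
Step 2: Check the mod-4 condition on each prime factor: 17 ≡ 1 (mod 4), exponent 2; 37 ≡ 1 (mod 4), exponent 1.
All primes ≡ 3 (mod 4) appear to even exponent (or don't appear), so by the two-squares theorem n IS expressible as a sum of two squares.
Step 3: Build a representation. Here n = 17 · 17 · 37 is a product of primes ≡ 1 (mod 4). Each prime p ≡ 1 (mod 4) is itself a sum of two squares; find a² by testing p − a² for a perfect square:
  17: 17 − 1² = 16 = 4² ⇒ 17 = 1² + 4².
  37: 37 − 1² = 36 = 6² ⇒ 37 = 1² + 6².
  Combine using the Brahmagupta–Fibonacci identity (a² + b²)(c² + d²) = (ac − bd)² + (ad + bc)² = (ac + bd)² + (ad − bc)²:
  17 · 17 = 289: from (1² + 4²)(1² + 4²), take (1·1 − 4·4, 1·4 + 4·1) = (1 − 16, 4 + 4) = (-15, 8); dropping signs (only squares matter) gives (15, 8); check 15² + 8² = 225 + 64 = 289 ✓.
  289 · 37 = 10693: from (15² + 8²)(1² + 6²), take (15·1 − 8·6, 15·6 + 8·1) = (15 − 48, 90 + 8) = (-33, 98); dropping signs (only squares matter) gives (33, 98); check 33² + 98² = 1089 + 9604 = 10693 ✓.
Step 4: Order so x ≤ y and verify: 33² + 98² = 1089 + 9604 = 10693 = n. ✓

n = 10693 = 33² + 98² (one valid representation with x ≤ y).


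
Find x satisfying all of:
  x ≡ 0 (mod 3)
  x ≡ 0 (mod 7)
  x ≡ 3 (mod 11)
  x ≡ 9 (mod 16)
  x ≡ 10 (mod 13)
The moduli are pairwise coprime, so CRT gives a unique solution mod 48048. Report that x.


Product of moduli M = 3 · 7 · 11 · 16 · 13 = 48048.
Merge one congruence at a time:
  Start: x ≡ 0 (mod 3).
  Combine with x ≡ 0 (mod 7); new modulus lcm = 21.
    Write x = 0 + 3·t and substitute into x ≡ 0 (mod 7): 3·t ≡ 0 − 0 = 0 (mod 7).
    The inverse of 3 mod 7 is 5 (since 3·5 = 15 = 2·7 + 1), so t ≡ 5·0 = 0 ≡ 0 (mod 7).
    Then x = 0 + 3·0 = 0, valid modulo lcm(3, 7) = 21: x ≡ 0 (mod 21).
  Combine with x ≡ 3 (mod 11); new modulus lcm = 231.
    Write x = 0 + 21·t and substitute into x ≡ 3 (mod 11): 21·t ≡ 3 − 0 = 3 (mod 11).
    Reduce coefficients mod 11: 10·t ≡ 3 (mod 11).
    The inverse of 10 mod 11 is 10 (since 10·10 = 100 = 9·11 + 1), so t ≡ 10·3 = 30 ≡ 8 (mod 11).
    Then x = 0 + 21·8 = 168, valid modulo lcm(21, 11) = 231: x ≡ 168 (mod 231).
  Combine with x ≡ 9 (mod 16); new modulus lcm = 3696.
    Write x = 168 + 231·t and substitute into x ≡ 9 (mod 16): 231·t ≡ 9 − 168 = -159 (mod 16).
    Reduce coefficients mod 16: 7·t ≡ 1 (mod 16).
    The inverse of 7 mod 16 is 7 (since 7·7 = 49 = 3·16 + 1), so t ≡ 7·1 = 7 ≡ 7 (mod 16).
    Then x = 168 + 231·7 = 1785, valid modulo lcm(231, 16) = 3696: x ≡ 1785 (mod 3696).
  Combine with x ≡ 10 (mod 13); new modulus lcm = 48048.
    Write x = 1785 + 3696·t and substitute into x ≡ 10 (mod 13): 3696·t ≡ 10 − 1785 = -1775 (mod 13).
    Reduce coefficients mod 13: 4·t ≡ 6 (mod 13).
    The inverse of 4 mod 13 is 10 (since 4·10 = 40 = 3·13 + 1), so t ≡ 10·6 = 60 ≡ 8 (mod 13).
    Then x = 1785 + 3696·8 = 31353, valid modulo lcm(3696, 13) = 48048: x ≡ 31353 (mod 48048).
Verify against each original: 31353 mod 3 = 0, 31353 mod 7 = 0, 31353 mod 11 = 3, 31353 mod 16 = 9, 31353 mod 13 = 10.

x ≡ 31353 (mod 48048).


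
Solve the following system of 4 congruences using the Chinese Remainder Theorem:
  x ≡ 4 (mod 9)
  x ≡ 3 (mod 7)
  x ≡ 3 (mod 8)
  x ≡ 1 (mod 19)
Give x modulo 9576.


Product of moduli M = 9 · 7 · 8 · 19 = 9576.
Merge one congruence at a time:
  Start: x ≡ 4 (mod 9).
  Combine with x ≡ 3 (mod 7); new modulus lcm = 63.
    Write x = 4 + 9·t and substitute into x ≡ 3 (mod 7): 9·t ≡ 3 − 4 = -1 (mod 7).
    Reduce coefficients mod 7: 2·t ≡ 6 (mod 7).
    The inverse of 2 mod 7 is 4 (since 2·4 = 8 = 1·7 + 1), so t ≡ 4·6 = 24 ≡ 3 (mod 7).
    Then x = 4 + 9·3 = 31, valid modulo lcm(9, 7) = 63: x ≡ 31 (mod 63).
  Combine with x ≡ 3 (mod 8); new modulus lcm = 504.
    Write x = 31 + 63·t and substitute into x ≡ 3 (mod 8): 63·t ≡ 3 − 31 = -28 (mod 8).
    Reduce coefficients mod 8: 7·t ≡ 4 (mod 8).
    The inverse of 7 mod 8 is 7 (since 7·7 = 49 = 6·8 + 1), so t ≡ 7·4 = 28 ≡ 4 (mod 8).
    Then x = 31 + 63·4 = 283, valid modulo lcm(63, 8) = 504: x ≡ 283 (mod 504).
  Combine with x ≡ 1 (mod 19); new modulus lcm = 9576.
    Write x = 283 + 504·t and substitute into x ≡ 1 (mod 19): 504·t ≡ 1 − 283 = -282 (mod 19).
    Reduce coefficients mod 19: 10·t ≡ 3 (mod 19).
    The inverse of 10 mod 19 is 2 (since 10·2 = 20 = 1·19 + 1), so t ≡ 2·3 = 6 ≡ 6 (mod 19).
    Then x = 283 + 504·6 = 3307, valid modulo lcm(504, 19) = 9576: x ≡ 3307 (mod 9576).
Verify against each original: 3307 mod 9 = 4, 3307 mod 7 = 3, 3307 mod 8 = 3, 3307 mod 19 = 1.

x ≡ 3307 (mod 9576).
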